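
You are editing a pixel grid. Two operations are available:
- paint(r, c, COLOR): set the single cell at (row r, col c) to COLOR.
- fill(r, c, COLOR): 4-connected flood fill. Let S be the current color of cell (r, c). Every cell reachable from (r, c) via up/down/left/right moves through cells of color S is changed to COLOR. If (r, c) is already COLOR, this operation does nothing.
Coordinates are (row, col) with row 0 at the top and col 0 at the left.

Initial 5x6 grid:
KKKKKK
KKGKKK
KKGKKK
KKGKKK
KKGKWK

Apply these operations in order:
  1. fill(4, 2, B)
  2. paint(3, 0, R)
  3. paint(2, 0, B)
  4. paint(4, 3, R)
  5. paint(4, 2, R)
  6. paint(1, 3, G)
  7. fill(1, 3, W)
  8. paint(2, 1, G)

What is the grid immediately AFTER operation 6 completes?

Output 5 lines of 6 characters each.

Answer: KKKKKK
KKBGKK
BKBKKK
RKBKKK
KKRRWK

Derivation:
After op 1 fill(4,2,B) [4 cells changed]:
KKKKKK
KKBKKK
KKBKKK
KKBKKK
KKBKWK
After op 2 paint(3,0,R):
KKKKKK
KKBKKK
KKBKKK
RKBKKK
KKBKWK
After op 3 paint(2,0,B):
KKKKKK
KKBKKK
BKBKKK
RKBKKK
KKBKWK
After op 4 paint(4,3,R):
KKKKKK
KKBKKK
BKBKKK
RKBKKK
KKBRWK
After op 5 paint(4,2,R):
KKKKKK
KKBKKK
BKBKKK
RKBKKK
KKRRWK
After op 6 paint(1,3,G):
KKKKKK
KKBGKK
BKBKKK
RKBKKK
KKRRWK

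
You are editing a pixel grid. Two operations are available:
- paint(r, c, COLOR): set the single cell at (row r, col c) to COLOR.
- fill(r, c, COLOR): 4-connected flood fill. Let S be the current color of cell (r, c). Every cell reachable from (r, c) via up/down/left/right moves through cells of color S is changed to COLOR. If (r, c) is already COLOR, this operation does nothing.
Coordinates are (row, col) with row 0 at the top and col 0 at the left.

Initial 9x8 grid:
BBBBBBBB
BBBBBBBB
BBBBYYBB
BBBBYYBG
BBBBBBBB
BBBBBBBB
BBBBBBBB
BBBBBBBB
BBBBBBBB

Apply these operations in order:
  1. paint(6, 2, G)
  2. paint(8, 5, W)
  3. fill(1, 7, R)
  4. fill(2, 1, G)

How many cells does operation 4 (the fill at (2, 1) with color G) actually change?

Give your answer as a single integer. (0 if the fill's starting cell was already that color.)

After op 1 paint(6,2,G):
BBBBBBBB
BBBBBBBB
BBBBYYBB
BBBBYYBG
BBBBBBBB
BBBBBBBB
BBGBBBBB
BBBBBBBB
BBBBBBBB
After op 2 paint(8,5,W):
BBBBBBBB
BBBBBBBB
BBBBYYBB
BBBBYYBG
BBBBBBBB
BBBBBBBB
BBGBBBBB
BBBBBBBB
BBBBBWBB
After op 3 fill(1,7,R) [65 cells changed]:
RRRRRRRR
RRRRRRRR
RRRRYYRR
RRRRYYRG
RRRRRRRR
RRRRRRRR
RRGRRRRR
RRRRRRRR
RRRRRWRR
After op 4 fill(2,1,G) [65 cells changed]:
GGGGGGGG
GGGGGGGG
GGGGYYGG
GGGGYYGG
GGGGGGGG
GGGGGGGG
GGGGGGGG
GGGGGGGG
GGGGGWGG

Answer: 65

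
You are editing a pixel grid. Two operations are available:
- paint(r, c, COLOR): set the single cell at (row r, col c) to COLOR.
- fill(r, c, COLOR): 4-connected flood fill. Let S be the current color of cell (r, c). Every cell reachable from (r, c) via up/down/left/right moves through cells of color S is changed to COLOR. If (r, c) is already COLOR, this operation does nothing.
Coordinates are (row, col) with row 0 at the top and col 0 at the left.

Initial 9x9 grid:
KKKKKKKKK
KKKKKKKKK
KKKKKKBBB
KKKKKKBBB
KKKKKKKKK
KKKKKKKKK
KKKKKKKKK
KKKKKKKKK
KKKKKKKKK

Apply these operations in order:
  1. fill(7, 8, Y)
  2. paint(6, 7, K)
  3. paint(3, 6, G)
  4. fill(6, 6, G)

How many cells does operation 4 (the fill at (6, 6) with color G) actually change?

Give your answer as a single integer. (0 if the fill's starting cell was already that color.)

Answer: 74

Derivation:
After op 1 fill(7,8,Y) [75 cells changed]:
YYYYYYYYY
YYYYYYYYY
YYYYYYBBB
YYYYYYBBB
YYYYYYYYY
YYYYYYYYY
YYYYYYYYY
YYYYYYYYY
YYYYYYYYY
After op 2 paint(6,7,K):
YYYYYYYYY
YYYYYYYYY
YYYYYYBBB
YYYYYYBBB
YYYYYYYYY
YYYYYYYYY
YYYYYYYKY
YYYYYYYYY
YYYYYYYYY
After op 3 paint(3,6,G):
YYYYYYYYY
YYYYYYYYY
YYYYYYBBB
YYYYYYGBB
YYYYYYYYY
YYYYYYYYY
YYYYYYYKY
YYYYYYYYY
YYYYYYYYY
After op 4 fill(6,6,G) [74 cells changed]:
GGGGGGGGG
GGGGGGGGG
GGGGGGBBB
GGGGGGGBB
GGGGGGGGG
GGGGGGGGG
GGGGGGGKG
GGGGGGGGG
GGGGGGGGG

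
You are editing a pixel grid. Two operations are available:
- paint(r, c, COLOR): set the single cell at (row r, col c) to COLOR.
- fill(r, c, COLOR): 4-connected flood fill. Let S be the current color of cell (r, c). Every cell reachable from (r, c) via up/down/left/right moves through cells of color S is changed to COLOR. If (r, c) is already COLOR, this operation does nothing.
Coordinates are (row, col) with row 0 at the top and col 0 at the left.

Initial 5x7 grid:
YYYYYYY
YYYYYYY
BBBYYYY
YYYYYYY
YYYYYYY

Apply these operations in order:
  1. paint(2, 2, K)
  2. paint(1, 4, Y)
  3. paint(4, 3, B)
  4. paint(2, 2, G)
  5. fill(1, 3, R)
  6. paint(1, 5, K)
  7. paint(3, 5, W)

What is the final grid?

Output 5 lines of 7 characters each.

After op 1 paint(2,2,K):
YYYYYYY
YYYYYYY
BBKYYYY
YYYYYYY
YYYYYYY
After op 2 paint(1,4,Y):
YYYYYYY
YYYYYYY
BBKYYYY
YYYYYYY
YYYYYYY
After op 3 paint(4,3,B):
YYYYYYY
YYYYYYY
BBKYYYY
YYYYYYY
YYYBYYY
After op 4 paint(2,2,G):
YYYYYYY
YYYYYYY
BBGYYYY
YYYYYYY
YYYBYYY
After op 5 fill(1,3,R) [31 cells changed]:
RRRRRRR
RRRRRRR
BBGRRRR
RRRRRRR
RRRBRRR
After op 6 paint(1,5,K):
RRRRRRR
RRRRRKR
BBGRRRR
RRRRRRR
RRRBRRR
After op 7 paint(3,5,W):
RRRRRRR
RRRRRKR
BBGRRRR
RRRRRWR
RRRBRRR

Answer: RRRRRRR
RRRRRKR
BBGRRRR
RRRRRWR
RRRBRRR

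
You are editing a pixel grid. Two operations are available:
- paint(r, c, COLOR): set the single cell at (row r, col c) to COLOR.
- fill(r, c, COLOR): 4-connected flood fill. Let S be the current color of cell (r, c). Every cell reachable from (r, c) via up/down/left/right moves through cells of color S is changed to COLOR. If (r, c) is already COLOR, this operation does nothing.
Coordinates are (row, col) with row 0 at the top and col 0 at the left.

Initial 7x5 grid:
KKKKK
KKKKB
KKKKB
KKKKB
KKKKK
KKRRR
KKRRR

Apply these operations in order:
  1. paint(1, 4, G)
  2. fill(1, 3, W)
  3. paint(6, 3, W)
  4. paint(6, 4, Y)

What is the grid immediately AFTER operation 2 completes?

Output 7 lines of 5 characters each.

Answer: WWWWW
WWWWG
WWWWB
WWWWB
WWWWW
WWRRR
WWRRR

Derivation:
After op 1 paint(1,4,G):
KKKKK
KKKKG
KKKKB
KKKKB
KKKKK
KKRRR
KKRRR
After op 2 fill(1,3,W) [26 cells changed]:
WWWWW
WWWWG
WWWWB
WWWWB
WWWWW
WWRRR
WWRRR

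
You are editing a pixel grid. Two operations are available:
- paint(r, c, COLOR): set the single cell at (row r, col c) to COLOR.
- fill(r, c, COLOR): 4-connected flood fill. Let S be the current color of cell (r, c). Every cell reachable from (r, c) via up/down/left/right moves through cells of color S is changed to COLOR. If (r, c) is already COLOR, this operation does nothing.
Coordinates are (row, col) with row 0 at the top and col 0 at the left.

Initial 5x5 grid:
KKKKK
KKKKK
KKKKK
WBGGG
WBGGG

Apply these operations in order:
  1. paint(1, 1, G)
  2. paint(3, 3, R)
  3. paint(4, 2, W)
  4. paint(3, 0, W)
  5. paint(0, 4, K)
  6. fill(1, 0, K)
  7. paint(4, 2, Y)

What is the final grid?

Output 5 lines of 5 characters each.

Answer: KKKKK
KGKKK
KKKKK
WBGRG
WBYGG

Derivation:
After op 1 paint(1,1,G):
KKKKK
KGKKK
KKKKK
WBGGG
WBGGG
After op 2 paint(3,3,R):
KKKKK
KGKKK
KKKKK
WBGRG
WBGGG
After op 3 paint(4,2,W):
KKKKK
KGKKK
KKKKK
WBGRG
WBWGG
After op 4 paint(3,0,W):
KKKKK
KGKKK
KKKKK
WBGRG
WBWGG
After op 5 paint(0,4,K):
KKKKK
KGKKK
KKKKK
WBGRG
WBWGG
After op 6 fill(1,0,K) [0 cells changed]:
KKKKK
KGKKK
KKKKK
WBGRG
WBWGG
After op 7 paint(4,2,Y):
KKKKK
KGKKK
KKKKK
WBGRG
WBYGG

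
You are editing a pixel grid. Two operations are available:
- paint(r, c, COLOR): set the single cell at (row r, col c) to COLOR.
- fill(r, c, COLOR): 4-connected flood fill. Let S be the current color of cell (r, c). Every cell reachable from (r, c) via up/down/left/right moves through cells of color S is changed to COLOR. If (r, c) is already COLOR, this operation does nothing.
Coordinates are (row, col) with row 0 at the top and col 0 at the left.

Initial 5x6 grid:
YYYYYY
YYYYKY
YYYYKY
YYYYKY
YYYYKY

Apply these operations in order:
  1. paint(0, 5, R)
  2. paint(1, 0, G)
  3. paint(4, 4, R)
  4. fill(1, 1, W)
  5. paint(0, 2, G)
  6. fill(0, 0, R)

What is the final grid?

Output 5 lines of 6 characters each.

Answer: RRGRRR
GRRRKY
RRRRKY
RRRRKY
RRRRRY

Derivation:
After op 1 paint(0,5,R):
YYYYYR
YYYYKY
YYYYKY
YYYYKY
YYYYKY
After op 2 paint(1,0,G):
YYYYYR
GYYYKY
YYYYKY
YYYYKY
YYYYKY
After op 3 paint(4,4,R):
YYYYYR
GYYYKY
YYYYKY
YYYYKY
YYYYRY
After op 4 fill(1,1,W) [20 cells changed]:
WWWWWR
GWWWKY
WWWWKY
WWWWKY
WWWWRY
After op 5 paint(0,2,G):
WWGWWR
GWWWKY
WWWWKY
WWWWKY
WWWWRY
After op 6 fill(0,0,R) [19 cells changed]:
RRGRRR
GRRRKY
RRRRKY
RRRRKY
RRRRRY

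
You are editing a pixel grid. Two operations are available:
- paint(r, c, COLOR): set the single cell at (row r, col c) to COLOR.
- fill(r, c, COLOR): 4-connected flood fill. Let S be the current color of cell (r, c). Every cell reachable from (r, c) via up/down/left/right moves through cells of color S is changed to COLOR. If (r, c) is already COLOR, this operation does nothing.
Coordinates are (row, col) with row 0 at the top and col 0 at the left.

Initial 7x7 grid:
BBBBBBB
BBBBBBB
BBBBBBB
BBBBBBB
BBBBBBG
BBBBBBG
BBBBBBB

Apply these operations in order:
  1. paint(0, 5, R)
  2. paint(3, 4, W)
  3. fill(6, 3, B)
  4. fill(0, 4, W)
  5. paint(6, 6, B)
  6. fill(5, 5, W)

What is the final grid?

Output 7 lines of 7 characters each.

After op 1 paint(0,5,R):
BBBBBRB
BBBBBBB
BBBBBBB
BBBBBBB
BBBBBBG
BBBBBBG
BBBBBBB
After op 2 paint(3,4,W):
BBBBBRB
BBBBBBB
BBBBBBB
BBBBWBB
BBBBBBG
BBBBBBG
BBBBBBB
After op 3 fill(6,3,B) [0 cells changed]:
BBBBBRB
BBBBBBB
BBBBBBB
BBBBWBB
BBBBBBG
BBBBBBG
BBBBBBB
After op 4 fill(0,4,W) [45 cells changed]:
WWWWWRW
WWWWWWW
WWWWWWW
WWWWWWW
WWWWWWG
WWWWWWG
WWWWWWW
After op 5 paint(6,6,B):
WWWWWRW
WWWWWWW
WWWWWWW
WWWWWWW
WWWWWWG
WWWWWWG
WWWWWWB
After op 6 fill(5,5,W) [0 cells changed]:
WWWWWRW
WWWWWWW
WWWWWWW
WWWWWWW
WWWWWWG
WWWWWWG
WWWWWWB

Answer: WWWWWRW
WWWWWWW
WWWWWWW
WWWWWWW
WWWWWWG
WWWWWWG
WWWWWWB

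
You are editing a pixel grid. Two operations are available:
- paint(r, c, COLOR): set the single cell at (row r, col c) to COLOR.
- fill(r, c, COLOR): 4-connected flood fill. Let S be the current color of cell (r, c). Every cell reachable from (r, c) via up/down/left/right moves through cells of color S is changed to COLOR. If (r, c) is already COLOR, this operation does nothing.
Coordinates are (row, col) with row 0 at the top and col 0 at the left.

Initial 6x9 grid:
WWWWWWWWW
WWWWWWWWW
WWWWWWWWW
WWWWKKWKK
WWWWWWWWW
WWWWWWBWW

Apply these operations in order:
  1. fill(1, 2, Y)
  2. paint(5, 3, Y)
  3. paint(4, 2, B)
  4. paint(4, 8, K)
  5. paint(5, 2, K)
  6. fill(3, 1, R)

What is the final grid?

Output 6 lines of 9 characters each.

Answer: RRRRRRRRR
RRRRRRRRR
RRRRRRRRR
RRRRKKRKK
RRBRRRRRK
RRKRRRBRR

Derivation:
After op 1 fill(1,2,Y) [49 cells changed]:
YYYYYYYYY
YYYYYYYYY
YYYYYYYYY
YYYYKKYKK
YYYYYYYYY
YYYYYYBYY
After op 2 paint(5,3,Y):
YYYYYYYYY
YYYYYYYYY
YYYYYYYYY
YYYYKKYKK
YYYYYYYYY
YYYYYYBYY
After op 3 paint(4,2,B):
YYYYYYYYY
YYYYYYYYY
YYYYYYYYY
YYYYKKYKK
YYBYYYYYY
YYYYYYBYY
After op 4 paint(4,8,K):
YYYYYYYYY
YYYYYYYYY
YYYYYYYYY
YYYYKKYKK
YYBYYYYYK
YYYYYYBYY
After op 5 paint(5,2,K):
YYYYYYYYY
YYYYYYYYY
YYYYYYYYY
YYYYKKYKK
YYBYYYYYK
YYKYYYBYY
After op 6 fill(3,1,R) [46 cells changed]:
RRRRRRRRR
RRRRRRRRR
RRRRRRRRR
RRRRKKRKK
RRBRRRRRK
RRKRRRBRR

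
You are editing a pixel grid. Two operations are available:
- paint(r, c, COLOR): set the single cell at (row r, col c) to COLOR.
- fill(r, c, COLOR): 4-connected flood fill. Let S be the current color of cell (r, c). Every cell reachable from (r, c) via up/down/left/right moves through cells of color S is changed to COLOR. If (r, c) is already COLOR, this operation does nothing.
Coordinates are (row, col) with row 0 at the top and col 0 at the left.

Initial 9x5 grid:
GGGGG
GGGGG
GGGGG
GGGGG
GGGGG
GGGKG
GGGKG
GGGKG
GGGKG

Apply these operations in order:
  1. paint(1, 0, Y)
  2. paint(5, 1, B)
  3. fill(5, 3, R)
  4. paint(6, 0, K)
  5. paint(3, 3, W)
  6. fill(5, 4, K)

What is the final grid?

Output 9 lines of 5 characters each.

After op 1 paint(1,0,Y):
GGGGG
YGGGG
GGGGG
GGGGG
GGGGG
GGGKG
GGGKG
GGGKG
GGGKG
After op 2 paint(5,1,B):
GGGGG
YGGGG
GGGGG
GGGGG
GGGGG
GBGKG
GGGKG
GGGKG
GGGKG
After op 3 fill(5,3,R) [4 cells changed]:
GGGGG
YGGGG
GGGGG
GGGGG
GGGGG
GBGRG
GGGRG
GGGRG
GGGRG
After op 4 paint(6,0,K):
GGGGG
YGGGG
GGGGG
GGGGG
GGGGG
GBGRG
KGGRG
GGGRG
GGGRG
After op 5 paint(3,3,W):
GGGGG
YGGGG
GGGGG
GGGWG
GGGGG
GBGRG
KGGRG
GGGRG
GGGRG
After op 6 fill(5,4,K) [37 cells changed]:
KKKKK
YKKKK
KKKKK
KKKWK
KKKKK
KBKRK
KKKRK
KKKRK
KKKRK

Answer: KKKKK
YKKKK
KKKKK
KKKWK
KKKKK
KBKRK
KKKRK
KKKRK
KKKRK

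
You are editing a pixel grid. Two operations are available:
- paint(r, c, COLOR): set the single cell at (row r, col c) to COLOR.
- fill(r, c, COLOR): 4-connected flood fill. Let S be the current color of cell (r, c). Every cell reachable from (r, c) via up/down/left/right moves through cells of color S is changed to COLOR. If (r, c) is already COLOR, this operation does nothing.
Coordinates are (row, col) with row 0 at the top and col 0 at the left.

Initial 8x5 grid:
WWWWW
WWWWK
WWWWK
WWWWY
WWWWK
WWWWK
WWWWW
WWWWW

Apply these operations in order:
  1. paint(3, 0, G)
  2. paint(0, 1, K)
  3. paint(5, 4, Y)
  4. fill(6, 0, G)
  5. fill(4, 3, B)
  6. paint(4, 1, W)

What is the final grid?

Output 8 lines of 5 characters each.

Answer: BKBBB
BBBBK
BBBBK
BBBBY
BWBBK
BBBBY
BBBBB
BBBBB

Derivation:
After op 1 paint(3,0,G):
WWWWW
WWWWK
WWWWK
GWWWY
WWWWK
WWWWK
WWWWW
WWWWW
After op 2 paint(0,1,K):
WKWWW
WWWWK
WWWWK
GWWWY
WWWWK
WWWWK
WWWWW
WWWWW
After op 3 paint(5,4,Y):
WKWWW
WWWWK
WWWWK
GWWWY
WWWWK
WWWWY
WWWWW
WWWWW
After op 4 fill(6,0,G) [33 cells changed]:
GKGGG
GGGGK
GGGGK
GGGGY
GGGGK
GGGGY
GGGGG
GGGGG
After op 5 fill(4,3,B) [34 cells changed]:
BKBBB
BBBBK
BBBBK
BBBBY
BBBBK
BBBBY
BBBBB
BBBBB
After op 6 paint(4,1,W):
BKBBB
BBBBK
BBBBK
BBBBY
BWBBK
BBBBY
BBBBB
BBBBB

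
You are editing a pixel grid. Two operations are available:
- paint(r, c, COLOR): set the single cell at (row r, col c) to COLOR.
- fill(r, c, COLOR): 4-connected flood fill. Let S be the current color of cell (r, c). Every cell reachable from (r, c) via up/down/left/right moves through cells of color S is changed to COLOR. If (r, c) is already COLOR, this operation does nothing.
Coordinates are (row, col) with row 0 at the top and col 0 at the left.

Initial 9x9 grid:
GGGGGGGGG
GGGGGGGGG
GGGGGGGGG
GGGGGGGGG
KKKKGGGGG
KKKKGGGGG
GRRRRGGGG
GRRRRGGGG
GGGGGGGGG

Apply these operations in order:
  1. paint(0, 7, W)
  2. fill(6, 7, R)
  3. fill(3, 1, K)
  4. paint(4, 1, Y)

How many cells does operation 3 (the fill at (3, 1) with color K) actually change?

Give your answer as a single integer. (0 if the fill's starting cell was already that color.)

Answer: 72

Derivation:
After op 1 paint(0,7,W):
GGGGGGGWG
GGGGGGGGG
GGGGGGGGG
GGGGGGGGG
KKKKGGGGG
KKKKGGGGG
GRRRRGGGG
GRRRRGGGG
GGGGGGGGG
After op 2 fill(6,7,R) [64 cells changed]:
RRRRRRRWR
RRRRRRRRR
RRRRRRRRR
RRRRRRRRR
KKKKRRRRR
KKKKRRRRR
RRRRRRRRR
RRRRRRRRR
RRRRRRRRR
After op 3 fill(3,1,K) [72 cells changed]:
KKKKKKKWK
KKKKKKKKK
KKKKKKKKK
KKKKKKKKK
KKKKKKKKK
KKKKKKKKK
KKKKKKKKK
KKKKKKKKK
KKKKKKKKK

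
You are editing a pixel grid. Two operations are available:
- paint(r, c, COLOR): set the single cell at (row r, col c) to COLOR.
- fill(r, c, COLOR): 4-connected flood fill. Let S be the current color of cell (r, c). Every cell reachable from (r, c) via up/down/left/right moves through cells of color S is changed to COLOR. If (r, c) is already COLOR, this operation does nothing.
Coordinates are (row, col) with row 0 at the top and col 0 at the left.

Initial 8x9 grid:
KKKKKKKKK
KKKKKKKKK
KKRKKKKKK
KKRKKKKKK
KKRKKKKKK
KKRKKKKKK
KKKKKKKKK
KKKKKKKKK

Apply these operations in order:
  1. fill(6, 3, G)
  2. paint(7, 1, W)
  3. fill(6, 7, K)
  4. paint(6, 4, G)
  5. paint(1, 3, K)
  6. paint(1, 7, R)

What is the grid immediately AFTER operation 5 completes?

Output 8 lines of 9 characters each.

Answer: KKKKKKKKK
KKKKKKKKK
KKRKKKKKK
KKRKKKKKK
KKRKKKKKK
KKRKKKKKK
KKKKGKKKK
KWKKKKKKK

Derivation:
After op 1 fill(6,3,G) [68 cells changed]:
GGGGGGGGG
GGGGGGGGG
GGRGGGGGG
GGRGGGGGG
GGRGGGGGG
GGRGGGGGG
GGGGGGGGG
GGGGGGGGG
After op 2 paint(7,1,W):
GGGGGGGGG
GGGGGGGGG
GGRGGGGGG
GGRGGGGGG
GGRGGGGGG
GGRGGGGGG
GGGGGGGGG
GWGGGGGGG
After op 3 fill(6,7,K) [67 cells changed]:
KKKKKKKKK
KKKKKKKKK
KKRKKKKKK
KKRKKKKKK
KKRKKKKKK
KKRKKKKKK
KKKKKKKKK
KWKKKKKKK
After op 4 paint(6,4,G):
KKKKKKKKK
KKKKKKKKK
KKRKKKKKK
KKRKKKKKK
KKRKKKKKK
KKRKKKKKK
KKKKGKKKK
KWKKKKKKK
After op 5 paint(1,3,K):
KKKKKKKKK
KKKKKKKKK
KKRKKKKKK
KKRKKKKKK
KKRKKKKKK
KKRKKKKKK
KKKKGKKKK
KWKKKKKKK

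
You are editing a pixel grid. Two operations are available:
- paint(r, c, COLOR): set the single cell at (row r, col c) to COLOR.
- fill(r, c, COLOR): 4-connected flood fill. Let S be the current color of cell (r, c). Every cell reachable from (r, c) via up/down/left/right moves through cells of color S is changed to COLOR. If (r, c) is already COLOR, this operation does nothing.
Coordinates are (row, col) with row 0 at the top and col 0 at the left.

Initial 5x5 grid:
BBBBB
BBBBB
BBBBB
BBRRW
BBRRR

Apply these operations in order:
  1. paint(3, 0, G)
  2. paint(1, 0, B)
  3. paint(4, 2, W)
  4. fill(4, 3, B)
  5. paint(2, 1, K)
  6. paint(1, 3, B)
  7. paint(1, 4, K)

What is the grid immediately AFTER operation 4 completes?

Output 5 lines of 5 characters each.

Answer: BBBBB
BBBBB
BBBBB
GBBBW
BBWBB

Derivation:
After op 1 paint(3,0,G):
BBBBB
BBBBB
BBBBB
GBRRW
BBRRR
After op 2 paint(1,0,B):
BBBBB
BBBBB
BBBBB
GBRRW
BBRRR
After op 3 paint(4,2,W):
BBBBB
BBBBB
BBBBB
GBRRW
BBWRR
After op 4 fill(4,3,B) [4 cells changed]:
BBBBB
BBBBB
BBBBB
GBBBW
BBWBB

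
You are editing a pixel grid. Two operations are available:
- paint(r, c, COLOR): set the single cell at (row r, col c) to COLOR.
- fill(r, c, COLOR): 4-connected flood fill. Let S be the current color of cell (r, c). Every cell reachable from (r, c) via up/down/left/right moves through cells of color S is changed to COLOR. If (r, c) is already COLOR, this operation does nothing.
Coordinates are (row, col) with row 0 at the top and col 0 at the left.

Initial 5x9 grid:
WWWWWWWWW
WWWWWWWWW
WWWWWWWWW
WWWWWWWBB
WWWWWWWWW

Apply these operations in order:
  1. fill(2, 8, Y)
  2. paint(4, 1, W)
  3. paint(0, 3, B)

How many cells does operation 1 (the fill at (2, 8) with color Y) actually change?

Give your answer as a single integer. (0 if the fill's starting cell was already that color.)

Answer: 43

Derivation:
After op 1 fill(2,8,Y) [43 cells changed]:
YYYYYYYYY
YYYYYYYYY
YYYYYYYYY
YYYYYYYBB
YYYYYYYYY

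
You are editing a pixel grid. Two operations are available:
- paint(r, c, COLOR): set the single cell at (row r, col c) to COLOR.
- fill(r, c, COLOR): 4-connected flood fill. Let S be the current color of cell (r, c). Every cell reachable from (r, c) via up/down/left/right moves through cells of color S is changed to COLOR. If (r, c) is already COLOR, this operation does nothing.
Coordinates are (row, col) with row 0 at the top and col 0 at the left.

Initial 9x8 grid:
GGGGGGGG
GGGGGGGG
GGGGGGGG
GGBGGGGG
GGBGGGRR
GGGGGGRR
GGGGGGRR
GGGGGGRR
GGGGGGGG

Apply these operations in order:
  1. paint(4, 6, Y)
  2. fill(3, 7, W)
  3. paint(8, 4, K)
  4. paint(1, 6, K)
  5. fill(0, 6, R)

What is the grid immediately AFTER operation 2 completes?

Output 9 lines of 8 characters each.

Answer: WWWWWWWW
WWWWWWWW
WWWWWWWW
WWBWWWWW
WWBWWWYR
WWWWWWRR
WWWWWWRR
WWWWWWRR
WWWWWWWW

Derivation:
After op 1 paint(4,6,Y):
GGGGGGGG
GGGGGGGG
GGGGGGGG
GGBGGGGG
GGBGGGYR
GGGGGGRR
GGGGGGRR
GGGGGGRR
GGGGGGGG
After op 2 fill(3,7,W) [62 cells changed]:
WWWWWWWW
WWWWWWWW
WWWWWWWW
WWBWWWWW
WWBWWWYR
WWWWWWRR
WWWWWWRR
WWWWWWRR
WWWWWWWW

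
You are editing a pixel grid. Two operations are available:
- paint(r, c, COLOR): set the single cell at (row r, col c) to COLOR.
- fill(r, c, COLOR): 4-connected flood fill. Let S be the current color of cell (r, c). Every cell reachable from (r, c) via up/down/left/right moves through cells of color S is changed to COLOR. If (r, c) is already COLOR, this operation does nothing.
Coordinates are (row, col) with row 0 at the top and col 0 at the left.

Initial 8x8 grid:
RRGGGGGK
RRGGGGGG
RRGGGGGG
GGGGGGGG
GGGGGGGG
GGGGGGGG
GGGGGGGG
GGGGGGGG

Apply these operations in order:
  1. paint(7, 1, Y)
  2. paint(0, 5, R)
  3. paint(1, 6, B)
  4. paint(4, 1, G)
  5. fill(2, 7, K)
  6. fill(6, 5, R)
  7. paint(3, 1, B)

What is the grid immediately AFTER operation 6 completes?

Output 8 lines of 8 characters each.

Answer: RRRRRRGR
RRRRRRBR
RRRRRRRR
RRRRRRRR
RRRRRRRR
RRRRRRRR
RRRRRRRR
RYRRRRRR

Derivation:
After op 1 paint(7,1,Y):
RRGGGGGK
RRGGGGGG
RRGGGGGG
GGGGGGGG
GGGGGGGG
GGGGGGGG
GGGGGGGG
GYGGGGGG
After op 2 paint(0,5,R):
RRGGGRGK
RRGGGGGG
RRGGGGGG
GGGGGGGG
GGGGGGGG
GGGGGGGG
GGGGGGGG
GYGGGGGG
After op 3 paint(1,6,B):
RRGGGRGK
RRGGGGBG
RRGGGGGG
GGGGGGGG
GGGGGGGG
GGGGGGGG
GGGGGGGG
GYGGGGGG
After op 4 paint(4,1,G):
RRGGGRGK
RRGGGGBG
RRGGGGGG
GGGGGGGG
GGGGGGGG
GGGGGGGG
GGGGGGGG
GYGGGGGG
After op 5 fill(2,7,K) [53 cells changed]:
RRKKKRGK
RRKKKKBK
RRKKKKKK
KKKKKKKK
KKKKKKKK
KKKKKKKK
KKKKKKKK
KYKKKKKK
After op 6 fill(6,5,R) [54 cells changed]:
RRRRRRGR
RRRRRRBR
RRRRRRRR
RRRRRRRR
RRRRRRRR
RRRRRRRR
RRRRRRRR
RYRRRRRR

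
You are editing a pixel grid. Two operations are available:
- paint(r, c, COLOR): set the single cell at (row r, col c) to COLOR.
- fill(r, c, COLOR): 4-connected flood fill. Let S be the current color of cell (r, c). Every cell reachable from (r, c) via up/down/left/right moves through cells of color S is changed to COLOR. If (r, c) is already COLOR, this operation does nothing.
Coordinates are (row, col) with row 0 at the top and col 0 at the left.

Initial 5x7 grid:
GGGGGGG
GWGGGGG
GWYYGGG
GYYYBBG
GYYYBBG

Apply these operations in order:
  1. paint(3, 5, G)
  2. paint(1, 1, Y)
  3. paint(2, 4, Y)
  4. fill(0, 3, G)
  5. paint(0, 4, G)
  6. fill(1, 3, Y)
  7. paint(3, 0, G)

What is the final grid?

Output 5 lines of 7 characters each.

Answer: YYYYYYY
YYYYYYY
YWYYYYY
GYYYBYY
YYYYBBY

Derivation:
After op 1 paint(3,5,G):
GGGGGGG
GWGGGGG
GWYYGGG
GYYYBGG
GYYYBBG
After op 2 paint(1,1,Y):
GGGGGGG
GYGGGGG
GWYYGGG
GYYYBGG
GYYYBBG
After op 3 paint(2,4,Y):
GGGGGGG
GYGGGGG
GWYYYGG
GYYYBGG
GYYYBBG
After op 4 fill(0,3,G) [0 cells changed]:
GGGGGGG
GYGGGGG
GWYYYGG
GYYYBGG
GYYYBBG
After op 5 paint(0,4,G):
GGGGGGG
GYGGGGG
GWYYYGG
GYYYBGG
GYYYBBG
After op 6 fill(1,3,Y) [21 cells changed]:
YYYYYYY
YYYYYYY
YWYYYYY
YYYYBYY
YYYYBBY
After op 7 paint(3,0,G):
YYYYYYY
YYYYYYY
YWYYYYY
GYYYBYY
YYYYBBY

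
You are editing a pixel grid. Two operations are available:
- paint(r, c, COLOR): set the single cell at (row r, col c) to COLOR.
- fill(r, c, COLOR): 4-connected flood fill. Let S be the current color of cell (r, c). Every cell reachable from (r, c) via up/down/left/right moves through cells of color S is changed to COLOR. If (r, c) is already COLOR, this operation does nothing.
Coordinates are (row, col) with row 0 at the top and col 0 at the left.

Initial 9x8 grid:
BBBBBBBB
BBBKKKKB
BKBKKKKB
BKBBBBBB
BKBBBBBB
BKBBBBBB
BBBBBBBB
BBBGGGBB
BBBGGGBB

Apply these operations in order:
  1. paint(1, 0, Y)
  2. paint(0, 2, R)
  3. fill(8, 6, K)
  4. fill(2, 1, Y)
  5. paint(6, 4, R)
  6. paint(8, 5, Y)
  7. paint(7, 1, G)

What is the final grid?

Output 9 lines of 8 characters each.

After op 1 paint(1,0,Y):
BBBBBBBB
YBBKKKKB
BKBKKKKB
BKBBBBBB
BKBBBBBB
BKBBBBBB
BBBBBBBB
BBBGGGBB
BBBGGGBB
After op 2 paint(0,2,R):
BBRBBBBB
YBBKKKKB
BKBKKKKB
BKBBBBBB
BKBBBBBB
BKBBBBBB
BBBBBBBB
BBBGGGBB
BBBGGGBB
After op 3 fill(8,6,K) [52 cells changed]:
KKRKKKKK
YKKKKKKK
KKKKKKKK
KKKKKKKK
KKKKKKKK
KKKKKKKK
KKKKKKKK
KKKGGGKK
KKKGGGKK
After op 4 fill(2,1,Y) [64 cells changed]:
YYRYYYYY
YYYYYYYY
YYYYYYYY
YYYYYYYY
YYYYYYYY
YYYYYYYY
YYYYYYYY
YYYGGGYY
YYYGGGYY
After op 5 paint(6,4,R):
YYRYYYYY
YYYYYYYY
YYYYYYYY
YYYYYYYY
YYYYYYYY
YYYYYYYY
YYYYRYYY
YYYGGGYY
YYYGGGYY
After op 6 paint(8,5,Y):
YYRYYYYY
YYYYYYYY
YYYYYYYY
YYYYYYYY
YYYYYYYY
YYYYYYYY
YYYYRYYY
YYYGGGYY
YYYGGYYY
After op 7 paint(7,1,G):
YYRYYYYY
YYYYYYYY
YYYYYYYY
YYYYYYYY
YYYYYYYY
YYYYYYYY
YYYYRYYY
YGYGGGYY
YYYGGYYY

Answer: YYRYYYYY
YYYYYYYY
YYYYYYYY
YYYYYYYY
YYYYYYYY
YYYYYYYY
YYYYRYYY
YGYGGGYY
YYYGGYYY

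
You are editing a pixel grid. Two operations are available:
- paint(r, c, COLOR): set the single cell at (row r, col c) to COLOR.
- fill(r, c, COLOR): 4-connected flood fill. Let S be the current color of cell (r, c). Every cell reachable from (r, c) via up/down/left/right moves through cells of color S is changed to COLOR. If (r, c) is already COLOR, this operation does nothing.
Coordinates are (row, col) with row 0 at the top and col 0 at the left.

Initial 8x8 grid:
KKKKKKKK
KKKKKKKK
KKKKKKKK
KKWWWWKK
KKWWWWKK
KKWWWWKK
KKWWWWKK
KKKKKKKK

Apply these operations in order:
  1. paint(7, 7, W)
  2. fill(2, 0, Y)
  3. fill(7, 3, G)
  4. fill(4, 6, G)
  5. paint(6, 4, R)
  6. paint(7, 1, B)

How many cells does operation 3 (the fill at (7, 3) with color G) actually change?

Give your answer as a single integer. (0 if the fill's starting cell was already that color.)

Answer: 47

Derivation:
After op 1 paint(7,7,W):
KKKKKKKK
KKKKKKKK
KKKKKKKK
KKWWWWKK
KKWWWWKK
KKWWWWKK
KKWWWWKK
KKKKKKKW
After op 2 fill(2,0,Y) [47 cells changed]:
YYYYYYYY
YYYYYYYY
YYYYYYYY
YYWWWWYY
YYWWWWYY
YYWWWWYY
YYWWWWYY
YYYYYYYW
After op 3 fill(7,3,G) [47 cells changed]:
GGGGGGGG
GGGGGGGG
GGGGGGGG
GGWWWWGG
GGWWWWGG
GGWWWWGG
GGWWWWGG
GGGGGGGW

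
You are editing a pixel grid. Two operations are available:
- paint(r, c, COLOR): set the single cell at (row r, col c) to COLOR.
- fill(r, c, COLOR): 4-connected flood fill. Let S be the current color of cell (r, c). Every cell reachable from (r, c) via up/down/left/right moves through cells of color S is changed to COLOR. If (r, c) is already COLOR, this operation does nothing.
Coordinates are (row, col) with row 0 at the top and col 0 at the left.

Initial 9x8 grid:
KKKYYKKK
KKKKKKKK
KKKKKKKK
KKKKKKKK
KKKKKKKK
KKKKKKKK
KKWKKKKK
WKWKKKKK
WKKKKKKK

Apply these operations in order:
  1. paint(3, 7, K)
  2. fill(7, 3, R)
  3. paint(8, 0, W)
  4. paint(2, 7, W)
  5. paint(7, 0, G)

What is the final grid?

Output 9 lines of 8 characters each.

Answer: RRRYYRRR
RRRRRRRR
RRRRRRRW
RRRRRRRR
RRRRRRRR
RRRRRRRR
RRWRRRRR
GRWRRRRR
WRRRRRRR

Derivation:
After op 1 paint(3,7,K):
KKKYYKKK
KKKKKKKK
KKKKKKKK
KKKKKKKK
KKKKKKKK
KKKKKKKK
KKWKKKKK
WKWKKKKK
WKKKKKKK
After op 2 fill(7,3,R) [66 cells changed]:
RRRYYRRR
RRRRRRRR
RRRRRRRR
RRRRRRRR
RRRRRRRR
RRRRRRRR
RRWRRRRR
WRWRRRRR
WRRRRRRR
After op 3 paint(8,0,W):
RRRYYRRR
RRRRRRRR
RRRRRRRR
RRRRRRRR
RRRRRRRR
RRRRRRRR
RRWRRRRR
WRWRRRRR
WRRRRRRR
After op 4 paint(2,7,W):
RRRYYRRR
RRRRRRRR
RRRRRRRW
RRRRRRRR
RRRRRRRR
RRRRRRRR
RRWRRRRR
WRWRRRRR
WRRRRRRR
After op 5 paint(7,0,G):
RRRYYRRR
RRRRRRRR
RRRRRRRW
RRRRRRRR
RRRRRRRR
RRRRRRRR
RRWRRRRR
GRWRRRRR
WRRRRRRR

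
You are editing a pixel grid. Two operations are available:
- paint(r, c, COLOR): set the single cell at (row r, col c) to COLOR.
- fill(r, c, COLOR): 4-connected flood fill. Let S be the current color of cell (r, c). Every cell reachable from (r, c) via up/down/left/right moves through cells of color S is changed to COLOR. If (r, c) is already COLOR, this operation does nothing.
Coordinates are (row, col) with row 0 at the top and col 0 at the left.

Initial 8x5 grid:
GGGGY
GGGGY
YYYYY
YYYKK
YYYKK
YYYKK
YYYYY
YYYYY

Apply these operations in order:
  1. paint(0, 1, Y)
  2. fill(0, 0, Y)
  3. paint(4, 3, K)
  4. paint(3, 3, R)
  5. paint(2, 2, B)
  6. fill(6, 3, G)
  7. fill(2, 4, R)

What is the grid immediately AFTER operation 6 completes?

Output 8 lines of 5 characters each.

After op 1 paint(0,1,Y):
GYGGY
GGGGY
YYYYY
YYYKK
YYYKK
YYYKK
YYYYY
YYYYY
After op 2 fill(0,0,Y) [7 cells changed]:
YYYYY
YYYYY
YYYYY
YYYKK
YYYKK
YYYKK
YYYYY
YYYYY
After op 3 paint(4,3,K):
YYYYY
YYYYY
YYYYY
YYYKK
YYYKK
YYYKK
YYYYY
YYYYY
After op 4 paint(3,3,R):
YYYYY
YYYYY
YYYYY
YYYRK
YYYKK
YYYKK
YYYYY
YYYYY
After op 5 paint(2,2,B):
YYYYY
YYYYY
YYBYY
YYYRK
YYYKK
YYYKK
YYYYY
YYYYY
After op 6 fill(6,3,G) [33 cells changed]:
GGGGG
GGGGG
GGBGG
GGGRK
GGGKK
GGGKK
GGGGG
GGGGG

Answer: GGGGG
GGGGG
GGBGG
GGGRK
GGGKK
GGGKK
GGGGG
GGGGG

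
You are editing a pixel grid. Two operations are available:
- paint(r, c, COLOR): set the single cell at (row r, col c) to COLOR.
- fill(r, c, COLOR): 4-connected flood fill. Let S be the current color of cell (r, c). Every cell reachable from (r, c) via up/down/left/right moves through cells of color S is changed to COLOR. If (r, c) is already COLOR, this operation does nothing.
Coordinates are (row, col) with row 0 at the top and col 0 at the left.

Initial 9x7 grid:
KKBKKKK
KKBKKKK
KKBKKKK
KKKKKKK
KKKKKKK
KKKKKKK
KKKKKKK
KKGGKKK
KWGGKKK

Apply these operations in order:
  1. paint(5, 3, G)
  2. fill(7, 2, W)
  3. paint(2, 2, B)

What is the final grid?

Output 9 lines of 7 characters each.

Answer: KKBKKKK
KKBKKKK
KKBKKKK
KKKKKKK
KKKKKKK
KKKGKKK
KKKKKKK
KKWWKKK
KWWWKKK

Derivation:
After op 1 paint(5,3,G):
KKBKKKK
KKBKKKK
KKBKKKK
KKKKKKK
KKKKKKK
KKKGKKK
KKKKKKK
KKGGKKK
KWGGKKK
After op 2 fill(7,2,W) [4 cells changed]:
KKBKKKK
KKBKKKK
KKBKKKK
KKKKKKK
KKKKKKK
KKKGKKK
KKKKKKK
KKWWKKK
KWWWKKK
After op 3 paint(2,2,B):
KKBKKKK
KKBKKKK
KKBKKKK
KKKKKKK
KKKKKKK
KKKGKKK
KKKKKKK
KKWWKKK
KWWWKKK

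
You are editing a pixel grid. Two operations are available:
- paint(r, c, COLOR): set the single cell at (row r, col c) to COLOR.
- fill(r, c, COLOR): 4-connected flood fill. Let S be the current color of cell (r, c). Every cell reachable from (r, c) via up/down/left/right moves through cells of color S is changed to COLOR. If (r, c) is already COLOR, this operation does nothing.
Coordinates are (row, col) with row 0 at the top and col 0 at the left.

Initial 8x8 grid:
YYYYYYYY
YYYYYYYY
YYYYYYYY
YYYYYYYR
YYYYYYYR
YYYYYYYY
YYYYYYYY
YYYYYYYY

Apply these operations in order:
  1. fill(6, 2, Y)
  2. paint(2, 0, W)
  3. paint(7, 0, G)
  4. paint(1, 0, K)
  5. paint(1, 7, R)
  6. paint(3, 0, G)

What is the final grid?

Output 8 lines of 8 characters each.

Answer: YYYYYYYY
KYYYYYYR
WYYYYYYY
GYYYYYYR
YYYYYYYR
YYYYYYYY
YYYYYYYY
GYYYYYYY

Derivation:
After op 1 fill(6,2,Y) [0 cells changed]:
YYYYYYYY
YYYYYYYY
YYYYYYYY
YYYYYYYR
YYYYYYYR
YYYYYYYY
YYYYYYYY
YYYYYYYY
After op 2 paint(2,0,W):
YYYYYYYY
YYYYYYYY
WYYYYYYY
YYYYYYYR
YYYYYYYR
YYYYYYYY
YYYYYYYY
YYYYYYYY
After op 3 paint(7,0,G):
YYYYYYYY
YYYYYYYY
WYYYYYYY
YYYYYYYR
YYYYYYYR
YYYYYYYY
YYYYYYYY
GYYYYYYY
After op 4 paint(1,0,K):
YYYYYYYY
KYYYYYYY
WYYYYYYY
YYYYYYYR
YYYYYYYR
YYYYYYYY
YYYYYYYY
GYYYYYYY
After op 5 paint(1,7,R):
YYYYYYYY
KYYYYYYR
WYYYYYYY
YYYYYYYR
YYYYYYYR
YYYYYYYY
YYYYYYYY
GYYYYYYY
After op 6 paint(3,0,G):
YYYYYYYY
KYYYYYYR
WYYYYYYY
GYYYYYYR
YYYYYYYR
YYYYYYYY
YYYYYYYY
GYYYYYYY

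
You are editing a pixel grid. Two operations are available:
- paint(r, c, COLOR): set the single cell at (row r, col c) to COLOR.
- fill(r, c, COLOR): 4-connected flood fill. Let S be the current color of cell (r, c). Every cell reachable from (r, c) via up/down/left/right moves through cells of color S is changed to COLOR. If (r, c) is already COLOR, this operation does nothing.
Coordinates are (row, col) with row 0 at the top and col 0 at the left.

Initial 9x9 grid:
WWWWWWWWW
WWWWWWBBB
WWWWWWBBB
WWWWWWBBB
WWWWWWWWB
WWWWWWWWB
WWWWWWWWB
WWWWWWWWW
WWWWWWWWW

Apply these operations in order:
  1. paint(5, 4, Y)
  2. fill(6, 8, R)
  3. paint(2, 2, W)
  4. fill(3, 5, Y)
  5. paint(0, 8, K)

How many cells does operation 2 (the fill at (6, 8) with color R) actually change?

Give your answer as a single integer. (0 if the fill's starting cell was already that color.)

After op 1 paint(5,4,Y):
WWWWWWWWW
WWWWWWBBB
WWWWWWBBB
WWWWWWBBB
WWWWWWWWB
WWWWYWWWB
WWWWWWWWB
WWWWWWWWW
WWWWWWWWW
After op 2 fill(6,8,R) [12 cells changed]:
WWWWWWWWW
WWWWWWRRR
WWWWWWRRR
WWWWWWRRR
WWWWWWWWR
WWWWYWWWR
WWWWWWWWR
WWWWWWWWW
WWWWWWWWW

Answer: 12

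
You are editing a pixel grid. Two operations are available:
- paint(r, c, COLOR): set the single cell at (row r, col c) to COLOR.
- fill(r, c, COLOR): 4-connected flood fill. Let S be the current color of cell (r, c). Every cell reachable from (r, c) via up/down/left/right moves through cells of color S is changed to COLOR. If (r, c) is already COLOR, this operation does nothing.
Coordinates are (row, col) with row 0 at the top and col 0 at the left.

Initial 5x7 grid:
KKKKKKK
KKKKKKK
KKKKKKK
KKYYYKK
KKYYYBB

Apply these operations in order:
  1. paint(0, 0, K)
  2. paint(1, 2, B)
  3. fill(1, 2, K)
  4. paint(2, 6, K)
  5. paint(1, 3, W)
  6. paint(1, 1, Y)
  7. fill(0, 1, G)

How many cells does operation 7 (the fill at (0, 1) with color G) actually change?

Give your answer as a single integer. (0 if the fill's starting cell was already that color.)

Answer: 25

Derivation:
After op 1 paint(0,0,K):
KKKKKKK
KKKKKKK
KKKKKKK
KKYYYKK
KKYYYBB
After op 2 paint(1,2,B):
KKKKKKK
KKBKKKK
KKKKKKK
KKYYYKK
KKYYYBB
After op 3 fill(1,2,K) [1 cells changed]:
KKKKKKK
KKKKKKK
KKKKKKK
KKYYYKK
KKYYYBB
After op 4 paint(2,6,K):
KKKKKKK
KKKKKKK
KKKKKKK
KKYYYKK
KKYYYBB
After op 5 paint(1,3,W):
KKKKKKK
KKKWKKK
KKKKKKK
KKYYYKK
KKYYYBB
After op 6 paint(1,1,Y):
KKKKKKK
KYKWKKK
KKKKKKK
KKYYYKK
KKYYYBB
After op 7 fill(0,1,G) [25 cells changed]:
GGGGGGG
GYGWGGG
GGGGGGG
GGYYYGG
GGYYYBB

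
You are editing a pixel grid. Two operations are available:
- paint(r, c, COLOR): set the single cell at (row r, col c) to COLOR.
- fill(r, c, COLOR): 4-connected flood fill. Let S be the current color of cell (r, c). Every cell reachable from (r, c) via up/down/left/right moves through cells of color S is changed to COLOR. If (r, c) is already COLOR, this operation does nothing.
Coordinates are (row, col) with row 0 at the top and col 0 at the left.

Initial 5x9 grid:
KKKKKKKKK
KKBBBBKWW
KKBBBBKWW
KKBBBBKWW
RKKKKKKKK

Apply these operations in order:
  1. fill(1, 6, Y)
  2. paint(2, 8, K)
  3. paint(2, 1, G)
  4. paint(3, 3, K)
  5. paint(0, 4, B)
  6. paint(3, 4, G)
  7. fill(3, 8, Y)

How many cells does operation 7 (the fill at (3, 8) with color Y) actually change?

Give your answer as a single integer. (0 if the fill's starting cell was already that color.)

Answer: 5

Derivation:
After op 1 fill(1,6,Y) [26 cells changed]:
YYYYYYYYY
YYBBBBYWW
YYBBBBYWW
YYBBBBYWW
RYYYYYYYY
After op 2 paint(2,8,K):
YYYYYYYYY
YYBBBBYWW
YYBBBBYWK
YYBBBBYWW
RYYYYYYYY
After op 3 paint(2,1,G):
YYYYYYYYY
YYBBBBYWW
YGBBBBYWK
YYBBBBYWW
RYYYYYYYY
After op 4 paint(3,3,K):
YYYYYYYYY
YYBBBBYWW
YGBBBBYWK
YYBKBBYWW
RYYYYYYYY
After op 5 paint(0,4,B):
YYYYBYYYY
YYBBBBYWW
YGBBBBYWK
YYBKBBYWW
RYYYYYYYY
After op 6 paint(3,4,G):
YYYYBYYYY
YYBBBBYWW
YGBBBBYWK
YYBKGBYWW
RYYYYYYYY
After op 7 fill(3,8,Y) [5 cells changed]:
YYYYBYYYY
YYBBBBYYY
YGBBBBYYK
YYBKGBYYY
RYYYYYYYY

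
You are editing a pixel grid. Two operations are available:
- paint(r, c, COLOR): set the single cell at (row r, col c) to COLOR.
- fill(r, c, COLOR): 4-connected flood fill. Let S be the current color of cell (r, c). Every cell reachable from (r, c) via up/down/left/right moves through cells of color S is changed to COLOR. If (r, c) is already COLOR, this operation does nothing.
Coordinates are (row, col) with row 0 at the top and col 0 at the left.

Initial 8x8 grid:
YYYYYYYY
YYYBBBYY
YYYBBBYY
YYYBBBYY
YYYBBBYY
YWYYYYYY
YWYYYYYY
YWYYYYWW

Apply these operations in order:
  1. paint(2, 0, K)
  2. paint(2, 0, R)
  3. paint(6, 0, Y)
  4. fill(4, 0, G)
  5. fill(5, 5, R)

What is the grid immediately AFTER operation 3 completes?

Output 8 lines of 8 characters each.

After op 1 paint(2,0,K):
YYYYYYYY
YYYBBBYY
KYYBBBYY
YYYBBBYY
YYYBBBYY
YWYYYYYY
YWYYYYYY
YWYYYYWW
After op 2 paint(2,0,R):
YYYYYYYY
YYYBBBYY
RYYBBBYY
YYYBBBYY
YYYBBBYY
YWYYYYYY
YWYYYYYY
YWYYYYWW
After op 3 paint(6,0,Y):
YYYYYYYY
YYYBBBYY
RYYBBBYY
YYYBBBYY
YYYBBBYY
YWYYYYYY
YWYYYYYY
YWYYYYWW

Answer: YYYYYYYY
YYYBBBYY
RYYBBBYY
YYYBBBYY
YYYBBBYY
YWYYYYYY
YWYYYYYY
YWYYYYWW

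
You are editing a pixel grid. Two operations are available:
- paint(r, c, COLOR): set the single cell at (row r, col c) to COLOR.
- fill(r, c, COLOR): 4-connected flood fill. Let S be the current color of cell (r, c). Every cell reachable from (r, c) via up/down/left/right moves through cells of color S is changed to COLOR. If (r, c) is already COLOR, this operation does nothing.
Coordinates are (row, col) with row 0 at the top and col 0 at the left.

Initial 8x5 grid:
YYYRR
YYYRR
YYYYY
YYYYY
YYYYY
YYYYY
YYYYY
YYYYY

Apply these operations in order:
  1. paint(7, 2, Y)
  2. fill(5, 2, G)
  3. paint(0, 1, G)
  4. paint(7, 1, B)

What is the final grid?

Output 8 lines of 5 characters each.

Answer: GGGRR
GGGRR
GGGGG
GGGGG
GGGGG
GGGGG
GGGGG
GBGGG

Derivation:
After op 1 paint(7,2,Y):
YYYRR
YYYRR
YYYYY
YYYYY
YYYYY
YYYYY
YYYYY
YYYYY
After op 2 fill(5,2,G) [36 cells changed]:
GGGRR
GGGRR
GGGGG
GGGGG
GGGGG
GGGGG
GGGGG
GGGGG
After op 3 paint(0,1,G):
GGGRR
GGGRR
GGGGG
GGGGG
GGGGG
GGGGG
GGGGG
GGGGG
After op 4 paint(7,1,B):
GGGRR
GGGRR
GGGGG
GGGGG
GGGGG
GGGGG
GGGGG
GBGGG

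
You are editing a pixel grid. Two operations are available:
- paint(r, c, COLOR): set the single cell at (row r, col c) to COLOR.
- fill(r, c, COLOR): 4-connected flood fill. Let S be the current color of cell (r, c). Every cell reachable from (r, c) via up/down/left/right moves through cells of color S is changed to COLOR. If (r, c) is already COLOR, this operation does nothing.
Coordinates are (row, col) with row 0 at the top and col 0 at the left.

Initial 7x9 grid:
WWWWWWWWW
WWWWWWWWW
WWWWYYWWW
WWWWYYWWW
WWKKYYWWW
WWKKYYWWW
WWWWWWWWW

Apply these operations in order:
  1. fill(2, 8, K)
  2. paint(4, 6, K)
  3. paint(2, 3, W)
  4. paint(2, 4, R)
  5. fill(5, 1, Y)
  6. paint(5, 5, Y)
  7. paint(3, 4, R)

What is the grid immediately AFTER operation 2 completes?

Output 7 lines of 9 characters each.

After op 1 fill(2,8,K) [51 cells changed]:
KKKKKKKKK
KKKKKKKKK
KKKKYYKKK
KKKKYYKKK
KKKKYYKKK
KKKKYYKKK
KKKKKKKKK
After op 2 paint(4,6,K):
KKKKKKKKK
KKKKKKKKK
KKKKYYKKK
KKKKYYKKK
KKKKYYKKK
KKKKYYKKK
KKKKKKKKK

Answer: KKKKKKKKK
KKKKKKKKK
KKKKYYKKK
KKKKYYKKK
KKKKYYKKK
KKKKYYKKK
KKKKKKKKK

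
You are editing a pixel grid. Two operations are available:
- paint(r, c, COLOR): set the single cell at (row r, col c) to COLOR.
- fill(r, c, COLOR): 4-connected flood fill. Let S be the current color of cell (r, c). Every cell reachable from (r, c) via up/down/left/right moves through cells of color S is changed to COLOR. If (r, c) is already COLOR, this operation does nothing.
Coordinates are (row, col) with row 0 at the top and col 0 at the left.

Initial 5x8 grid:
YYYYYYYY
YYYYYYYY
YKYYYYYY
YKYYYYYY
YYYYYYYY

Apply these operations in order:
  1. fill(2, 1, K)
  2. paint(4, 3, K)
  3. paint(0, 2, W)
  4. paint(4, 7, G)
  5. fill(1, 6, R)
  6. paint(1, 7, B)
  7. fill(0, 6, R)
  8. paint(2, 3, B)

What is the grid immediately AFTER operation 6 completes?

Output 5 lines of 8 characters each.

Answer: RRWRRRRR
RRRRRRRB
RKRRRRRR
RKRRRRRR
RRRKRRRG

Derivation:
After op 1 fill(2,1,K) [0 cells changed]:
YYYYYYYY
YYYYYYYY
YKYYYYYY
YKYYYYYY
YYYYYYYY
After op 2 paint(4,3,K):
YYYYYYYY
YYYYYYYY
YKYYYYYY
YKYYYYYY
YYYKYYYY
After op 3 paint(0,2,W):
YYWYYYYY
YYYYYYYY
YKYYYYYY
YKYYYYYY
YYYKYYYY
After op 4 paint(4,7,G):
YYWYYYYY
YYYYYYYY
YKYYYYYY
YKYYYYYY
YYYKYYYG
After op 5 fill(1,6,R) [35 cells changed]:
RRWRRRRR
RRRRRRRR
RKRRRRRR
RKRRRRRR
RRRKRRRG
After op 6 paint(1,7,B):
RRWRRRRR
RRRRRRRB
RKRRRRRR
RKRRRRRR
RRRKRRRG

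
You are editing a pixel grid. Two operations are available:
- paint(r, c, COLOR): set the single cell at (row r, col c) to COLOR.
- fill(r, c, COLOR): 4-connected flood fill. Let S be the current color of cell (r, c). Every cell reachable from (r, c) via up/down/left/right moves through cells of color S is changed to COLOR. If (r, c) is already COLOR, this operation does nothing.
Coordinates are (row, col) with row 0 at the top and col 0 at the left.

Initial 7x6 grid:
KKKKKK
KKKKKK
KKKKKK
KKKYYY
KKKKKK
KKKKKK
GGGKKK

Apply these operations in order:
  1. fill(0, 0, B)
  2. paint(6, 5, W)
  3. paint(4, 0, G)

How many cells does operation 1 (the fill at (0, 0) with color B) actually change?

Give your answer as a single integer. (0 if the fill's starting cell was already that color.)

Answer: 36

Derivation:
After op 1 fill(0,0,B) [36 cells changed]:
BBBBBB
BBBBBB
BBBBBB
BBBYYY
BBBBBB
BBBBBB
GGGBBB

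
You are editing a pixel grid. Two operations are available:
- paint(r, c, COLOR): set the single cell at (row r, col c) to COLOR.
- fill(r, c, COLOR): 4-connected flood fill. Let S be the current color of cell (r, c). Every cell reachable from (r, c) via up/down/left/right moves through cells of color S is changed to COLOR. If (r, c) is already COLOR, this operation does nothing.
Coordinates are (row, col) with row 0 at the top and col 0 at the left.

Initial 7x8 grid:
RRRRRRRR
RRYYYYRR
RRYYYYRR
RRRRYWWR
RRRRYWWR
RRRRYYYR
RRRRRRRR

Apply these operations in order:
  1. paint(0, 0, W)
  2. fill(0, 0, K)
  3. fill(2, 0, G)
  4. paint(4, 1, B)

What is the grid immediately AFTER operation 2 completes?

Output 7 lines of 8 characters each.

After op 1 paint(0,0,W):
WRRRRRRR
RRYYYYRR
RRYYYYRR
RRRRYWWR
RRRRYWWR
RRRRYYYR
RRRRRRRR
After op 2 fill(0,0,K) [1 cells changed]:
KRRRRRRR
RRYYYYRR
RRYYYYRR
RRRRYWWR
RRRRYWWR
RRRRYYYR
RRRRRRRR

Answer: KRRRRRRR
RRYYYYRR
RRYYYYRR
RRRRYWWR
RRRRYWWR
RRRRYYYR
RRRRRRRR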